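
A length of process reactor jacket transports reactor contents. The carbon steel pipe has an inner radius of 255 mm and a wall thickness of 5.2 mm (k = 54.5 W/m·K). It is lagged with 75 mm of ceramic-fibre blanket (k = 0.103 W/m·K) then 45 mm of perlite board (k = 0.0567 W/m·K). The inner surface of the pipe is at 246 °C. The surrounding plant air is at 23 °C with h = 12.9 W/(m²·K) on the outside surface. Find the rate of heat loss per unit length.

q′ ≈ 287 W/m

Per-layer cylindrical resistances, series-summed:
R_carbon steel pipe wall = ln(260.2/255)/(2π×54.5×1) = 5.895×10^-5 K/W
R_ceramic-fibre blanket = ln(335.2/260.2)/(2π×0.103×1) = 0.3914 K/W
R_perlite board = ln(380.2/335.2)/(2π×0.0567×1) = 0.3536 K/W
R_outer film = 1/(h_o·2πr_oL) = 1/(12.9×2π×0.3802×1) = 0.03245 K/W
R_total = 0.7775 K/W
Q = ΔT/R_total = 223/0.7775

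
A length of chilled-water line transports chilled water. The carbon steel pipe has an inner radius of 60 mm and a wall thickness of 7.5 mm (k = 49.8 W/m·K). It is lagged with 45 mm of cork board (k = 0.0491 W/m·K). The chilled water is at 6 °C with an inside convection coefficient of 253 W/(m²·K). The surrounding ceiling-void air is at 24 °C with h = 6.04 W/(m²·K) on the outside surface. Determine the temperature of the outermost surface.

T ≈ 21.8 °C

Treating each annulus and film as a series resistance:
R_inner film = 1/(h_i·2πr₁L) = 1/(253×2π×0.06×1) = 0.01048 K/W
R_carbon steel pipe wall = ln(67.5/60)/(2π×49.8×1) = 3.764×10^-4 K/W
R_cork board = ln(112.5/67.5)/(2π×0.0491×1) = 1.656 K/W
R_outer film = 1/(h_o·2πr_oL) = 1/(6.04×2π×0.1125×1) = 0.2342 K/W
R_total = 1.901 K/W
Q = ΔT/R_total = 18/1.901
Q = 9.47 W/m
T_interface = T_inner + Q·ΣR(inner→interface) = 6 + 9.47×1.667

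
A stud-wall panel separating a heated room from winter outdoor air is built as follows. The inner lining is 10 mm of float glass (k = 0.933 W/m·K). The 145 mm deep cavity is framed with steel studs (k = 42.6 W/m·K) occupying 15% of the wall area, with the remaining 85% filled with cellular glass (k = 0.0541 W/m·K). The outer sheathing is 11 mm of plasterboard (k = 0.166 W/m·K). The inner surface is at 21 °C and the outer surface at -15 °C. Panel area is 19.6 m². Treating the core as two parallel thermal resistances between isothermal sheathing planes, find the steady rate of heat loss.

Q ≈ 7090 W

Sheathing layers in series; stud and cavity paths in parallel between them.
R_inner = 0.01/(0.933×19.6) = 5.468×10^-4 K/W
R_stud  = 0.145/(42.6×0.15×19.6) = 0.001158 K/W
R_cav   = 0.145/(0.0541×0.85×19.6) = 0.1609 K/W
1/R_core = 1/R_stud + 1/R_cav → R_core = 0.001149 K/W
R_outer = 0.011/(0.166×19.6) = 0.003381 K/W
R_total = 0.005077 K/W
Q = ΔT/R_total = 36/0.005077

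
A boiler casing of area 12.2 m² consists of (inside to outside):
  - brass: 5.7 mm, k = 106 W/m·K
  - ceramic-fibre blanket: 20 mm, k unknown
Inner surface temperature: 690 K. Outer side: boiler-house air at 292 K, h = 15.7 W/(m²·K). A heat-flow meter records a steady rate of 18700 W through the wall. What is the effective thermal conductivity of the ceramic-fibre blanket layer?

Model the wall as resistances in series:
R_brass = L/(kA) = 0.0057/(106×12.2) = 4.408×10^-6 K/W
R_outer film = 1/(h_o·A) = 1/(15.7×12.2) = 0.005221 K/W
Sum of known resistances R_other = 0.005225 K/W
Total R = ΔT/Q = 398/18700 = 0.02128 K/W
R_ceramic-fibre blanket = R_total − R_other = 0.01606 K/W
k = L/(R·A) = 0.02/(0.01606×12.2)

k ≈ 0.102 W/(m·K)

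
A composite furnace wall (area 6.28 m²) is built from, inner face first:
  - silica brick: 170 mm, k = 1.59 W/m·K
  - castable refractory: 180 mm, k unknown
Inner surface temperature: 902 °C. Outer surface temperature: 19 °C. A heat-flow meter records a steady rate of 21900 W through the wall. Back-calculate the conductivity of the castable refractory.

Thermal resistances in series:
R_silica brick = L/(kA) = 0.17/(1.59×6.28) = 0.01703 K/W
Sum of known resistances R_other = 0.01703 K/W
Total R = ΔT/Q = 883/21900 = 0.04032 K/W
R_castable refractory = R_total − R_other = 0.02329 K/W
k = L/(R·A) = 0.18/(0.02329×6.28)

k ≈ 1.23 W/(m·K)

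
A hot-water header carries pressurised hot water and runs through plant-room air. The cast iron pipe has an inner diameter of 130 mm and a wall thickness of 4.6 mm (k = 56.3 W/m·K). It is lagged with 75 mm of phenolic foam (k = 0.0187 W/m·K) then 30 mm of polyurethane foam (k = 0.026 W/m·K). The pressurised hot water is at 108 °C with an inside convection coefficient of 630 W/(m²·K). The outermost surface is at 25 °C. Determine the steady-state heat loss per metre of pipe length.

Per-layer cylindrical resistances, series-summed:
R_inner film = 1/(h_i·2πr₁L) = 1/(630×2π×0.065×1) = 0.003887 K/W
R_cast iron pipe wall = ln(69.6/65)/(2π×56.3×1) = 1.933×10^-4 K/W
R_phenolic foam = ln(144.6/69.6)/(2π×0.0187×1) = 6.223 K/W
R_polyurethane foam = ln(174.6/144.6)/(2π×0.026×1) = 1.154 K/W
R_total = 7.381 K/W
Q = ΔT/R_total = 83/7.381

q′ ≈ 11.2 W/m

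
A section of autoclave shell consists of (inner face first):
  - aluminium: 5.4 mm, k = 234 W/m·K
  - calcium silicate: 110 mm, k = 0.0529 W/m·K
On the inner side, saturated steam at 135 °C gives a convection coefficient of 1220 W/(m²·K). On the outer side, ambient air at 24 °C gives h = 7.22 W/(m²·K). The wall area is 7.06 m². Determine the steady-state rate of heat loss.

Thermal resistances in series:
R_inner film = 1/(h_i·A) = 1/(1220×7.06) = 1.161×10^-4 K/W
R_aluminium = L/(kA) = 0.0054/(234×7.06) = 3.269×10^-6 K/W
R_calcium silicate = L/(kA) = 0.11/(0.0529×7.06) = 0.2945 K/W
R_outer film = 1/(h_o·A) = 1/(7.22×7.06) = 0.01962 K/W
R_total = 0.3143 K/W
Q = ΔT / R_total = 111 / 0.3143

Q ≈ 353 W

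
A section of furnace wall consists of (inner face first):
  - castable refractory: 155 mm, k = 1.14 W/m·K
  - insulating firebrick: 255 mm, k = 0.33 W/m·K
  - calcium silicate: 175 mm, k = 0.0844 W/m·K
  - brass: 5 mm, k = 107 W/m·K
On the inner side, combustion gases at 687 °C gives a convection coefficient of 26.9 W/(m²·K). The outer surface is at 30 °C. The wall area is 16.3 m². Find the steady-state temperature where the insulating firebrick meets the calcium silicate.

T ≈ 481 °C

Treating each layer as a thermal resistance in series:
R_inner film = 1/(h_i·A) = 1/(26.9×16.3) = 0.002281 K/W
R_castable refractory = L/(kA) = 0.155/(1.14×16.3) = 0.008341 K/W
R_insulating firebrick = L/(kA) = 0.255/(0.33×16.3) = 0.04741 K/W
R_calcium silicate = L/(kA) = 0.175/(0.0844×16.3) = 0.1272 K/W
R_brass = L/(kA) = 0.005/(107×16.3) = 2.867×10^-6 K/W
R_total = 0.1852 K/W;  Q = ΔT/R_total = 657/0.1852 = 3547 W
T_interface = T_inner − Q·ΣR(inner→interface) = 687 − 3550×0.05803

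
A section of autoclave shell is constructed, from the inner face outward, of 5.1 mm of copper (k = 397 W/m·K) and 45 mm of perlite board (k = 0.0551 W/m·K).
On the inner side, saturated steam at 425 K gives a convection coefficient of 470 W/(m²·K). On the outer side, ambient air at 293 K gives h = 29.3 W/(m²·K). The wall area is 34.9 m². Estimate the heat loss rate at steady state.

Thermal resistances in series:
R_inner film = 1/(h_i·A) = 1/(470×34.9) = 6.096×10^-5 K/W
R_copper = L/(kA) = 0.0051/(397×34.9) = 3.681×10^-7 K/W
R_perlite board = L/(kA) = 0.045/(0.0551×34.9) = 0.0234 K/W
R_outer film = 1/(h_o·A) = 1/(29.3×34.9) = 9.779×10^-4 K/W
R_total = 0.02444 K/W
Q = ΔT / R_total = 132 / 0.02444

Q ≈ 5400 W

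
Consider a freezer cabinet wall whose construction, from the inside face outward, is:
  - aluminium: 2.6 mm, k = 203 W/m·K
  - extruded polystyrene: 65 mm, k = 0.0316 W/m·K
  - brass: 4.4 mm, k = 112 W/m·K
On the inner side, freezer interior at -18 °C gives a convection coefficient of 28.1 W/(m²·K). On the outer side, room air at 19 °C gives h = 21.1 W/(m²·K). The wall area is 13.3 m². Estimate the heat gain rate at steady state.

Using the resistance-network approach (series):
R_inner film = 1/(h_i·A) = 1/(28.1×13.3) = 0.002676 K/W
R_aluminium = L/(kA) = 0.0026/(203×13.3) = 9.63×10^-7 K/W
R_extruded polystyrene = L/(kA) = 0.065/(0.0316×13.3) = 0.1547 K/W
R_brass = L/(kA) = 0.0044/(112×13.3) = 2.954×10^-6 K/W
R_outer film = 1/(h_o·A) = 1/(21.1×13.3) = 0.003563 K/W
R_total = 0.1609 K/W
Q = ΔT / R_total = 37 / 0.1609

Q ≈ 230 W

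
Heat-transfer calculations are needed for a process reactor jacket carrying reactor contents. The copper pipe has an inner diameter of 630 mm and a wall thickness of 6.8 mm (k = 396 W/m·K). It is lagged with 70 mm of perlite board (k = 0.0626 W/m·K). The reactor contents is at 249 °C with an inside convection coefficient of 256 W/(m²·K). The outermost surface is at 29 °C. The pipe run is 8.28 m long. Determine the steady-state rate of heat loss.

Q ≈ 3630 W

Cylindrical conduction, so R = ln(r₂/r₁)/(2πkL) per layer, in series:
R_inner film = 1/(h_i·2πr₁L) = 1/(256×2π×0.315×8.28) = 2.384×10^-4 K/W
R_copper pipe wall = ln(321.8/315)/(2π×396×8.28) = 1.037×10^-6 K/W
R_perlite board = ln(391.8/321.8)/(2π×0.0626×8.28) = 0.06043 K/W
R_total = 0.06067 K/W
Q = ΔT/R_total = 220/0.06067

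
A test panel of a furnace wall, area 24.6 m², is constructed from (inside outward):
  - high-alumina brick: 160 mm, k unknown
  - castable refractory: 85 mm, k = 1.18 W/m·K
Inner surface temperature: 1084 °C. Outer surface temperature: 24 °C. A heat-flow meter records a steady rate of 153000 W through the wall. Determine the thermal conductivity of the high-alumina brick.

Model the wall as resistances in series:
R_castable refractory = L/(kA) = 0.085/(1.18×24.6) = 0.002928 K/W
Sum of known resistances R_other = 0.002928 K/W
Total R = ΔT/Q = 1060/153000 = 0.006928 K/W
R_high-alumina brick = R_total − R_other = 0.004 K/W
k = L/(R·A) = 0.16/(0.004×24.6)

k ≈ 1.63 W/(m·K)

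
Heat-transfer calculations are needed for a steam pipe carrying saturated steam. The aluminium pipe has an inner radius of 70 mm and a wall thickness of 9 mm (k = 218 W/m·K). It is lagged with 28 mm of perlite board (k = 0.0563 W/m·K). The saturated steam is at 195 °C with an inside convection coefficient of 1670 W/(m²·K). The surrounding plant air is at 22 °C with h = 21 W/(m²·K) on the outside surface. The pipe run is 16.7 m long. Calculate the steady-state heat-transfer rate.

Q ≈ 3110 W

Treating each annulus and film as a series resistance:
R_inner film = 1/(h_i·2πr₁L) = 1/(1670×2π×0.07×16.7) = 8.152×10^-5 K/W
R_aluminium pipe wall = ln(79/70)/(2π×218×16.7) = 5.288×10^-6 K/W
R_perlite board = ln(107/79)/(2π×0.0563×16.7) = 0.05136 K/W
R_outer film = 1/(h_o·2πr_oL) = 1/(21×2π×0.107×16.7) = 0.004241 K/W
R_total = 0.05568 K/W
Q = ΔT/R_total = 173/0.05568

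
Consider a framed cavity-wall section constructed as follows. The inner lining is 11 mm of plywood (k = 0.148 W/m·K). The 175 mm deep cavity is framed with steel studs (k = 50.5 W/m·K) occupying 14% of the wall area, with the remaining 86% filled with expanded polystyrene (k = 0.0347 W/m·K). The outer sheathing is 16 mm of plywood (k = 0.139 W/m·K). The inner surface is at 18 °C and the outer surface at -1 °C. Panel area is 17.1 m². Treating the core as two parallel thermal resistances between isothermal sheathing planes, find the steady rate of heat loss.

Q ≈ 1520 W

Sheathing layers in series; stud and cavity paths in parallel between them.
R_inner = 0.011/(0.148×17.1) = 0.004346 K/W
R_stud  = 0.175/(50.5×0.14×17.1) = 0.001448 K/W
R_cav   = 0.175/(0.0347×0.86×17.1) = 0.3429 K/W
1/R_core = 1/R_stud + 1/R_cav → R_core = 0.001441 K/W
R_outer = 0.016/(0.139×17.1) = 0.006731 K/W
R_total = 0.01252 K/W
Q = ΔT/R_total = 19/0.01252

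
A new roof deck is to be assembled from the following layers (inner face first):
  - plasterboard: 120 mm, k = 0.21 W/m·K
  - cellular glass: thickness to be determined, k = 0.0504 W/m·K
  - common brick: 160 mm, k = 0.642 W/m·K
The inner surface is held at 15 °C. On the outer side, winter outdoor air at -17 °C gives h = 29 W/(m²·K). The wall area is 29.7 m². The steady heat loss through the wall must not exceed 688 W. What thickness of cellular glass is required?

L ≈ 26.5 mm

Series thermal resistances:
R_plasterboard = L/(kA) = 0.12/(0.21×29.7) = 0.01924 K/W
R_common brick = L/(kA) = 0.16/(0.642×29.7) = 0.008391 K/W
R_outer film = 1/(h_o·A) = 1/(29×29.7) = 0.001161 K/W
Sum of the known resistances R_other = 0.02879 K/W
Required total resistance R_tot = ΔT/Q_allow = 32/688 = 0.04651 K/W
R_cellular glass = R_tot − R_other = 0.01772 K/W
L = R·k·A = 0.01772×0.0504×29.7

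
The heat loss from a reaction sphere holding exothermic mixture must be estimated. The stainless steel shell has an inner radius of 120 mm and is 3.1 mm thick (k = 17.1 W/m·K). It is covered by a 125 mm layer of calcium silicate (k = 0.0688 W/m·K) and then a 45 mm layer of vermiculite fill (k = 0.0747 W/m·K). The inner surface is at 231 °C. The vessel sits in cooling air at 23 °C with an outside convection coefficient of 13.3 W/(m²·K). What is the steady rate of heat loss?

Q ≈ 38.1 W

Radial (spherical) resistances in series:
R_stainless steel shell = (1/0.12 − 1/0.1231)/(4π×17.1) = 9.766×10^-4 K/W
R_calcium silicate = (1/0.1231 − 1/0.2481)/(4π×0.0688) = 4.734 K/W
R_vermiculite fill = (1/0.2481 − 1/0.2931)/(4π×0.0747) = 0.6592 K/W
R_outer film = 1/(h·4πr_o²) = 1/(13.3×4π×0.2931²) = 0.06965 K/W
R_total = 5.464 K/W
Q = ΔT/R_total = 208/5.464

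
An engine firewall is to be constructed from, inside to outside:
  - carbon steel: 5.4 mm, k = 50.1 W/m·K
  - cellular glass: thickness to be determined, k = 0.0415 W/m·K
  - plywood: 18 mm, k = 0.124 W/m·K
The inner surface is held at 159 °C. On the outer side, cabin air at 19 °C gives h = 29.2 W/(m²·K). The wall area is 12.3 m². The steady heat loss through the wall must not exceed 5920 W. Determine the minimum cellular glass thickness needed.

Treating each layer as a thermal resistance in series:
R_carbon steel = L/(kA) = 0.0054/(50.1×12.3) = 8.763×10^-6 K/W
R_plywood = L/(kA) = 0.018/(0.124×12.3) = 0.0118 K/W
R_outer film = 1/(h_o·A) = 1/(29.2×12.3) = 0.002784 K/W
Sum of the known resistances R_other = 0.01459 K/W
Required total resistance R_tot = ΔT/Q_allow = 140/5920 = 0.02365 K/W
R_cellular glass = R_tot − R_other = 0.009054 K/W
L = R·k·A = 0.009054×0.0415×12.3

L ≈ 4.62 mm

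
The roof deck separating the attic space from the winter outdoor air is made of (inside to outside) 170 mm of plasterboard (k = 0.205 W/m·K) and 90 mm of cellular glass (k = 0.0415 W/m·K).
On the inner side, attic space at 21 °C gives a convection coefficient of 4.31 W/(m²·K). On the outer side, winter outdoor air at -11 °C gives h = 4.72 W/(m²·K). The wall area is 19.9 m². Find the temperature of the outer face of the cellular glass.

T ≈ -9.03 °C

Treating each layer as a thermal resistance in series:
R_inner film = 1/(h_i·A) = 1/(4.31×19.9) = 0.01166 K/W
R_plasterboard = L/(kA) = 0.17/(0.205×19.9) = 0.04167 K/W
R_cellular glass = L/(kA) = 0.09/(0.0415×19.9) = 0.109 K/W
R_outer film = 1/(h_o·A) = 1/(4.72×19.9) = 0.01065 K/W
R_total = 0.173 K/W;  Q = ΔT/R_total = 32/0.173 = 185 W
T_interface = T_inner − Q·ΣR(inner→interface) = 21 − 185×0.1623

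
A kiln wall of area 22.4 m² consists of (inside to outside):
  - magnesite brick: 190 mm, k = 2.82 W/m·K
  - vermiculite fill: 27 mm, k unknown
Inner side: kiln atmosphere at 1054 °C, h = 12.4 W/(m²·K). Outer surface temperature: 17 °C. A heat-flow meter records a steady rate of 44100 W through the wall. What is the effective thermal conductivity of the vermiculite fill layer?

Using the resistance-network approach (series):
R_inner film = 1/(h_i·A) = 1/(12.4×22.4) = 0.0036 K/W
R_magnesite brick = L/(kA) = 0.19/(2.82×22.4) = 0.003008 K/W
Sum of known resistances R_other = 0.006608 K/W
Total R = ΔT/Q = 1037/44100 = 0.02351 K/W
R_vermiculite fill = R_total − R_other = 0.01691 K/W
k = L/(R·A) = 0.027/(0.01691×22.4)

k ≈ 0.0713 W/(m·K)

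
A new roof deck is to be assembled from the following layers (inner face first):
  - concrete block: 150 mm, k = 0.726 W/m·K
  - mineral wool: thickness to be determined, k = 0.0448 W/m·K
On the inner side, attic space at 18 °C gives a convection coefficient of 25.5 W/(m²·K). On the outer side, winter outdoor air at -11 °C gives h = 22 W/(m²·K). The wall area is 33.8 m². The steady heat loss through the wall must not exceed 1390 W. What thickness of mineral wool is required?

Thermal resistances in series:
R_inner film = 1/(h_i·A) = 1/(25.5×33.8) = 0.00116 K/W
R_concrete block = L/(kA) = 0.15/(0.726×33.8) = 0.006113 K/W
R_outer film = 1/(h_o·A) = 1/(22×33.8) = 0.001345 K/W
Sum of the known resistances R_other = 0.008618 K/W
Required total resistance R_tot = ΔT/Q_allow = 29/1390 = 0.02086 K/W
R_mineral wool = R_tot − R_other = 0.01225 K/W
L = R·k·A = 0.01225×0.0448×33.8

L ≈ 18.5 mm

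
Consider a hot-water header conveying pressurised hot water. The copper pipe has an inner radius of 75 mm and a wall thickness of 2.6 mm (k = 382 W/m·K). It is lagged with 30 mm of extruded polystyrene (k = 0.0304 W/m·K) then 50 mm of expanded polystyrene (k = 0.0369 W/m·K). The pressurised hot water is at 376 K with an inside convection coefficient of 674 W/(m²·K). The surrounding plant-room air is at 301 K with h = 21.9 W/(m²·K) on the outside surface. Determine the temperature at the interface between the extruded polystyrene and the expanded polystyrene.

T ≈ 338 K

Treating each annulus and film as a series resistance:
R_inner film = 1/(h_i·2πr₁L) = 1/(674×2π×0.075×1) = 0.003148 K/W
R_copper pipe wall = ln(77.6/75)/(2π×382×1) = 1.42×10^-5 K/W
R_extruded polystyrene = ln(107.6/77.6)/(2π×0.0304×1) = 1.711 K/W
R_expanded polystyrene = ln(157.6/107.6)/(2π×0.0369×1) = 1.646 K/W
R_outer film = 1/(h_o·2πr_oL) = 1/(21.9×2π×0.1576×1) = 0.04611 K/W
R_total = 3.407 K/W
Q = ΔT/R_total = 75/3.407
Q = 22 W/m
T_interface = T_inner − Q·ΣR(inner→interface) = 376 − 22×1.714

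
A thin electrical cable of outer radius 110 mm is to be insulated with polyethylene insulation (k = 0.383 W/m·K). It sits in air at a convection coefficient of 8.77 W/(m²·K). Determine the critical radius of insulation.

r_cr ≈ 43.7 mm

For a cylinder r_cr = k/h = 0.383/8.77
r_cr = 43.7 mm; since the bare radius (110 mm) is above r_cr, any added insulation will reduce heat loss.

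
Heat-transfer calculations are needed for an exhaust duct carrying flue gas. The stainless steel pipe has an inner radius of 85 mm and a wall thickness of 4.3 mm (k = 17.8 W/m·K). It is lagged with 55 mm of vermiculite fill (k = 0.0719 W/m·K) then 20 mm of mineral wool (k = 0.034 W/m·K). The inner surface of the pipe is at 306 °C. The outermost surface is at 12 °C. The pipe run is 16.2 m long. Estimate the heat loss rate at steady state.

For a radial system each layer contributes R = ln(r_out/r_in)/(2πkL); films add R = 1/(hA).
R_stainless steel pipe wall = ln(89.3/85)/(2π×17.8×16.2) = 2.724×10^-5 K/W
R_vermiculite fill = ln(144.3/89.3)/(2π×0.0719×16.2) = 0.06557 K/W
R_mineral wool = ln(164.3/144.3)/(2π×0.034×16.2) = 0.03751 K/W
R_total = 0.1031 K/W
Q = ΔT/R_total = 294/0.1031

Q ≈ 2850 W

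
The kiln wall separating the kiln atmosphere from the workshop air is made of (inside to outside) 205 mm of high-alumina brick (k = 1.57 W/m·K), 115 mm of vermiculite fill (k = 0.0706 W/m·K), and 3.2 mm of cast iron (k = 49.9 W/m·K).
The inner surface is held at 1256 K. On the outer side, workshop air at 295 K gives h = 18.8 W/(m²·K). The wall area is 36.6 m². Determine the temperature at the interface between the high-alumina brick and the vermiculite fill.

T ≈ 1190 K

Model the wall as resistances in series:
R_high-alumina brick = L/(kA) = 0.205/(1.57×36.6) = 0.003568 K/W
R_vermiculite fill = L/(kA) = 0.115/(0.0706×36.6) = 0.04451 K/W
R_cast iron = L/(kA) = 0.0032/(49.9×36.6) = 1.752×10^-6 K/W
R_outer film = 1/(h_o·A) = 1/(18.8×36.6) = 0.001453 K/W
R_total = 0.04953 K/W;  Q = ΔT/R_total = 961/0.04953 = 19400 W
T_interface = T_inner − Q·ΣR(inner→interface) = 1256 − 19400×0.003568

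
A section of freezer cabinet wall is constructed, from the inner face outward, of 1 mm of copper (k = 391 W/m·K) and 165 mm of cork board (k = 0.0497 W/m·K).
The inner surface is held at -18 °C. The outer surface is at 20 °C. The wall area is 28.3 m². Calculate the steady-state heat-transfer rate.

Series thermal resistances:
R_copper = L/(kA) = 0.001/(391×28.3) = 9.037×10^-8 K/W
R_cork board = L/(kA) = 0.165/(0.0497×28.3) = 0.1173 K/W
R_total = 0.1173 K/W
Q = ΔT / R_total = 38 / 0.1173

Q ≈ 324 W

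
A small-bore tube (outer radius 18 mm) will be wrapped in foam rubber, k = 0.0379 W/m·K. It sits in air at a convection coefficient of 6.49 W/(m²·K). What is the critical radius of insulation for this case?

r_cr ≈ 5.84 mm

For a cylinder r_cr = k/h = 0.0379/6.49
r_cr = 5.84 mm; since the bare radius (18 mm) is above r_cr, any added insulation will reduce heat loss.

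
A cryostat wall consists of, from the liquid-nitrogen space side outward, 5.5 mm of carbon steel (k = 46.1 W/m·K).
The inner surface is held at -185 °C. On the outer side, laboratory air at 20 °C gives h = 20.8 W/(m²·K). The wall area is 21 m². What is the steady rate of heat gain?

Q ≈ 89300 W

Series thermal resistances:
R_carbon steel = L/(kA) = 0.0055/(46.1×21) = 5.681×10^-6 K/W
R_outer film = 1/(h_o·A) = 1/(20.8×21) = 0.002289 K/W
R_total = 0.002295 K/W
Q = ΔT / R_total = 205 / 0.002295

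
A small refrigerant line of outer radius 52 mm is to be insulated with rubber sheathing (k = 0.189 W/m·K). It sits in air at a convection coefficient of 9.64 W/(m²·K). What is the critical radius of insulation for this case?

r_cr ≈ 19.6 mm

For a cylinder r_cr = k/h = 0.189/9.64
r_cr = 19.6 mm; since the bare radius (52 mm) is above r_cr, any added insulation will reduce heat loss.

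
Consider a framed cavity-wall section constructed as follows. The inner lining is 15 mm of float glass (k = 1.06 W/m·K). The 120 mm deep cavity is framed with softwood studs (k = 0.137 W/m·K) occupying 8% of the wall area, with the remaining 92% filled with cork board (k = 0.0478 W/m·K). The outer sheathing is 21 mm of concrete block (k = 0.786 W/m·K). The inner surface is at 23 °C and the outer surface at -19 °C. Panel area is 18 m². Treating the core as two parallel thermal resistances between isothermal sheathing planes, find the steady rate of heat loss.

Q ≈ 340 W

Sheathing layers in series; stud and cavity paths in parallel between them.
R_inner = 0.015/(1.06×18) = 7.862×10^-4 K/W
R_stud  = 0.12/(0.137×0.08×18) = 0.6083 K/W
R_cav   = 0.12/(0.0478×0.92×18) = 0.1516 K/W
1/R_core = 1/R_stud + 1/R_cav → R_core = 0.1214 K/W
R_outer = 0.021/(0.786×18) = 0.001484 K/W
R_total = 0.1236 K/W
Q = ΔT/R_total = 42/0.1236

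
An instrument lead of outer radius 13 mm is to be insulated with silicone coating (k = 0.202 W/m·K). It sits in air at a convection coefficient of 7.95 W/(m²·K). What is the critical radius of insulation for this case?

r_cr ≈ 25.4 mm

For a cylinder r_cr = k/h = 0.202/7.95
r_cr = 25.4 mm; since the bare radius (13 mm) is below r_cr, adding a thin layer of insulation will *increase* heat loss.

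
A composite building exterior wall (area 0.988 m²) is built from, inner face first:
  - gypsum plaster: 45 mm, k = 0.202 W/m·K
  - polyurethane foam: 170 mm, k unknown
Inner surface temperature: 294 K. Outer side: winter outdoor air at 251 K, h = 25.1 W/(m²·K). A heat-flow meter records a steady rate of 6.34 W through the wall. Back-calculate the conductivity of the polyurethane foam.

k ≈ 0.0264 W/(m·K)

Using the resistance-network approach (series):
R_gypsum plaster = L/(kA) = 0.045/(0.202×0.988) = 0.2255 K/W
R_outer film = 1/(h_o·A) = 1/(25.1×0.988) = 0.04032 K/W
Sum of known resistances R_other = 0.2658 K/W
Total R = ΔT/Q = 43/6.34 = 6.782 K/W
R_polyurethane foam = R_total − R_other = 6.517 K/W
k = L/(R·A) = 0.17/(6.517×0.988)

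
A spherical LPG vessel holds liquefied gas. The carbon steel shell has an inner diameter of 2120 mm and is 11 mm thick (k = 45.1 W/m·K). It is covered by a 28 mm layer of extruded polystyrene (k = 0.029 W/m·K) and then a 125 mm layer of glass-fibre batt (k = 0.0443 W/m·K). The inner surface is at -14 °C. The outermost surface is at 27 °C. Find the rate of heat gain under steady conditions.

Spherical conduction: R = (1/r_in − 1/r_out)/(4πk) per layer; series-sum.
R_carbon steel shell = (1/1.06 − 1/1.071)/(4π×45.1) = 1.71×10^-5 K/W
R_extruded polystyrene = (1/1.071 − 1/1.099)/(4π×0.029) = 0.06528 K/W
R_glass-fibre batt = (1/1.099 − 1/1.224)/(4π×0.0443) = 0.1669 K/W
R_total = 0.2322 K/W
Q = ΔT/R_total = 41/0.2322

Q ≈ 177 W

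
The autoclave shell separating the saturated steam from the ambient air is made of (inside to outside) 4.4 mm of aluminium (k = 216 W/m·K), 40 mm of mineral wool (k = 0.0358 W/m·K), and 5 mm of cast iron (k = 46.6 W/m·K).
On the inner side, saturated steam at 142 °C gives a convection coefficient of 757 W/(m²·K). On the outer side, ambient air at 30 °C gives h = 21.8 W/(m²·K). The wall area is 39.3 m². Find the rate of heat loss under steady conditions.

Series thermal resistances:
R_inner film = 1/(h_i·A) = 1/(757×39.3) = 3.361×10^-5 K/W
R_aluminium = L/(kA) = 0.0044/(216×39.3) = 5.183×10^-7 K/W
R_mineral wool = L/(kA) = 0.04/(0.0358×39.3) = 0.02843 K/W
R_cast iron = L/(kA) = 0.005/(46.6×39.3) = 2.73×10^-6 K/W
R_outer film = 1/(h_o·A) = 1/(21.8×39.3) = 0.001167 K/W
R_total = 0.02963 K/W
Q = ΔT / R_total = 112 / 0.02963

Q ≈ 3780 W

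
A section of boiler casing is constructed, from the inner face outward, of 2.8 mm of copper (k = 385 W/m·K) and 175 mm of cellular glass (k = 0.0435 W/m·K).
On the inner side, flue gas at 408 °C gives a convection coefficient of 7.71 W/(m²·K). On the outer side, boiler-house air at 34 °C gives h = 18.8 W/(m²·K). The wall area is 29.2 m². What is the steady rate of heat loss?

Q ≈ 2600 W

Series thermal resistances:
R_inner film = 1/(h_i·A) = 1/(7.71×29.2) = 0.004442 K/W
R_copper = L/(kA) = 0.0028/(385×29.2) = 2.491×10^-7 K/W
R_cellular glass = L/(kA) = 0.175/(0.0435×29.2) = 0.1378 K/W
R_outer film = 1/(h_o·A) = 1/(18.8×29.2) = 0.001822 K/W
R_total = 0.144 K/W
Q = ΔT / R_total = 374 / 0.144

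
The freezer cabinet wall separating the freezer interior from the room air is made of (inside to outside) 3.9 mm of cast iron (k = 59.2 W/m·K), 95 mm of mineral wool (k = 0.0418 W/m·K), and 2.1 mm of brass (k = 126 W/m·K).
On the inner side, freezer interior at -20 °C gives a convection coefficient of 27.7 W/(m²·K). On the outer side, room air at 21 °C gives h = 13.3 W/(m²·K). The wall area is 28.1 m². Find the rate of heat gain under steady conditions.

Thermal resistances in series:
R_inner film = 1/(h_i·A) = 1/(27.7×28.1) = 0.001285 K/W
R_cast iron = L/(kA) = 0.0039/(59.2×28.1) = 2.344×10^-6 K/W
R_mineral wool = L/(kA) = 0.095/(0.0418×28.1) = 0.08088 K/W
R_brass = L/(kA) = 0.0021/(126×28.1) = 5.931×10^-7 K/W
R_outer film = 1/(h_o·A) = 1/(13.3×28.1) = 0.002676 K/W
R_total = 0.08484 K/W
Q = ΔT / R_total = 41 / 0.08484

Q ≈ 483 W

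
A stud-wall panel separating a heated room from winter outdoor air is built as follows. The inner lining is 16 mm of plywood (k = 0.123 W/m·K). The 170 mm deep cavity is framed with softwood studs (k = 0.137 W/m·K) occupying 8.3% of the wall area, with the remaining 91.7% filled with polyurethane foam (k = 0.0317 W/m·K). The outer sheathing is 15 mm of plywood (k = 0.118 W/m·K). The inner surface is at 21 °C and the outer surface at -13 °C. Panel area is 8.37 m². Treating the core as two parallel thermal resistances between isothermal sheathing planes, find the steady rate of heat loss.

Sheathing layers in series; stud and cavity paths in parallel between them.
R_inner = 0.016/(0.123×8.37) = 0.01554 K/W
R_stud  = 0.17/(0.137×0.083×8.37) = 1.786 K/W
R_cav   = 0.17/(0.0317×0.917×8.37) = 0.6987 K/W
1/R_core = 1/R_stud + 1/R_cav → R_core = 0.5022 K/W
R_outer = 0.015/(0.118×8.37) = 0.01519 K/W
R_total = 0.533 K/W
Q = ΔT/R_total = 34/0.533

Q ≈ 63.8 W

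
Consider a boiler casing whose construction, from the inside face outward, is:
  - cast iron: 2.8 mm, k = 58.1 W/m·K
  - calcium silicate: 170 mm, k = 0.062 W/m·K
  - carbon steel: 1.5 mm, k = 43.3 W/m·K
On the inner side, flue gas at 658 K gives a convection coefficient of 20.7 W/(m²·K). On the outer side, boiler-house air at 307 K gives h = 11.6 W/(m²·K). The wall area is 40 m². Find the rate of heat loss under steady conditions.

Q ≈ 4880 W

Series thermal resistances:
R_inner film = 1/(h_i·A) = 1/(20.7×40) = 0.001208 K/W
R_cast iron = L/(kA) = 0.0028/(58.1×40) = 1.205×10^-6 K/W
R_calcium silicate = L/(kA) = 0.17/(0.062×40) = 0.06855 K/W
R_carbon steel = L/(kA) = 0.0015/(43.3×40) = 8.661×10^-7 K/W
R_outer film = 1/(h_o·A) = 1/(11.6×40) = 0.002155 K/W
R_total = 0.07191 K/W
Q = ΔT / R_total = 351 / 0.07191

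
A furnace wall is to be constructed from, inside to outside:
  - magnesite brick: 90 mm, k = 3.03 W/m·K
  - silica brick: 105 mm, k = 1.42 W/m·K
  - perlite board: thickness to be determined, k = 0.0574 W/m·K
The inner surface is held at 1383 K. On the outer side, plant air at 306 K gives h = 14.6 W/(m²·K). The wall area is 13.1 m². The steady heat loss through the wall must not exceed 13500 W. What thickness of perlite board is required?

L ≈ 50.1 mm

Model the wall as resistances in series:
R_magnesite brick = L/(kA) = 0.09/(3.03×13.1) = 0.002267 K/W
R_silica brick = L/(kA) = 0.105/(1.42×13.1) = 0.005645 K/W
R_outer film = 1/(h_o·A) = 1/(14.6×13.1) = 0.005228 K/W
Sum of the known resistances R_other = 0.01314 K/W
Required total resistance R_tot = ΔT/Q_allow = 1077/13500 = 0.07978 K/W
R_perlite board = R_tot − R_other = 0.06664 K/W
L = R·k·A = 0.06664×0.0574×13.1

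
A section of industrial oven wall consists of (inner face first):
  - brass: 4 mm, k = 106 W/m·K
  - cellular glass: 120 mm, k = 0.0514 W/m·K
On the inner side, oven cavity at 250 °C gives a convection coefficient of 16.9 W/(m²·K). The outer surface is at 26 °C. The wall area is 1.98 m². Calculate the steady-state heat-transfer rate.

Treating each layer as a thermal resistance in series:
R_inner film = 1/(h_i·A) = 1/(16.9×1.98) = 0.02988 K/W
R_brass = L/(kA) = 0.004/(106×1.98) = 1.906×10^-5 K/W
R_cellular glass = L/(kA) = 0.12/(0.0514×1.98) = 1.179 K/W
R_total = 1.209 K/W
Q = ΔT / R_total = 224 / 1.209

Q ≈ 185 W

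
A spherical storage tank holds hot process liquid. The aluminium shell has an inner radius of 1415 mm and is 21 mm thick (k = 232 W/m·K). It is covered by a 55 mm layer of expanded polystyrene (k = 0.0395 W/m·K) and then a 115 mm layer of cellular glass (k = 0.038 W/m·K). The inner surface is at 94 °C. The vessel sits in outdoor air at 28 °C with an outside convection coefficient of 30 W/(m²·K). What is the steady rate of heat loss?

Q ≈ 430 W

Each spherical layer contributes R = (1/r_i − 1/r_o)/(4πk):
R_aluminium shell = (1/1.415 − 1/1.436)/(4π×232) = 3.545×10^-6 K/W
R_expanded polystyrene = (1/1.436 − 1/1.491)/(4π×0.0395) = 0.05175 K/W
R_cellular glass = (1/1.491 − 1/1.606)/(4π×0.038) = 0.1006 K/W
R_outer film = 1/(h·4πr_o²) = 1/(30×4π×1.606²) = 0.001028 K/W
R_total = 0.1534 K/W
Q = ΔT/R_total = 66/0.1534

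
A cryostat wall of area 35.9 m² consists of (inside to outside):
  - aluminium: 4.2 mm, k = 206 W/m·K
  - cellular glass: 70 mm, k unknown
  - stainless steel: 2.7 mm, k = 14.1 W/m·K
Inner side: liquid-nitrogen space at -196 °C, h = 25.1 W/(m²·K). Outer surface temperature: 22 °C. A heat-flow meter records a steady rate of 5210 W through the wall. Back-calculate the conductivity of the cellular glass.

k ≈ 0.0479 W/(m·K)

Using the resistance-network approach (series):
R_inner film = 1/(h_i·A) = 1/(25.1×35.9) = 0.00111 K/W
R_aluminium = L/(kA) = 0.0042/(206×35.9) = 5.679×10^-7 K/W
R_stainless steel = L/(kA) = 0.0027/(14.1×35.9) = 5.334×10^-6 K/W
Sum of known resistances R_other = 0.001116 K/W
Total R = ΔT/Q = 218/5210 = 0.04184 K/W
R_cellular glass = R_total − R_other = 0.04073 K/W
k = L/(R·A) = 0.07/(0.04073×35.9)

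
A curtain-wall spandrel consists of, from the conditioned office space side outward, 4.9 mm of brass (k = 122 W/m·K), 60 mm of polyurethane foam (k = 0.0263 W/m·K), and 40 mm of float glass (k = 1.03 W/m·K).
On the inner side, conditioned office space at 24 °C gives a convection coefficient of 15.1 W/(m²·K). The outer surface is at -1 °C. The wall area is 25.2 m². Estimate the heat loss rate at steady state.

Thermal resistances in series:
R_inner film = 1/(h_i·A) = 1/(15.1×25.2) = 0.002628 K/W
R_brass = L/(kA) = 0.0049/(122×25.2) = 1.594×10^-6 K/W
R_polyurethane foam = L/(kA) = 0.06/(0.0263×25.2) = 0.09053 K/W
R_float glass = L/(kA) = 0.04/(1.03×25.2) = 0.001541 K/W
R_total = 0.0947 K/W
Q = ΔT / R_total = 25 / 0.0947

Q ≈ 264 W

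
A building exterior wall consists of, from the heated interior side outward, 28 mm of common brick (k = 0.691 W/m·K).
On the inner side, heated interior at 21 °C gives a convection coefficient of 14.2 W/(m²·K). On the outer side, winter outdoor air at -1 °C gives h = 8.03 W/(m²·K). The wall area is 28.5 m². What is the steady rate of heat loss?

Q ≈ 2660 W

Treating each layer as a thermal resistance in series:
R_inner film = 1/(h_i·A) = 1/(14.2×28.5) = 0.002471 K/W
R_common brick = L/(kA) = 0.028/(0.691×28.5) = 0.001422 K/W
R_outer film = 1/(h_o·A) = 1/(8.03×28.5) = 0.00437 K/W
R_total = 0.008262 K/W
Q = ΔT / R_total = 22 / 0.008262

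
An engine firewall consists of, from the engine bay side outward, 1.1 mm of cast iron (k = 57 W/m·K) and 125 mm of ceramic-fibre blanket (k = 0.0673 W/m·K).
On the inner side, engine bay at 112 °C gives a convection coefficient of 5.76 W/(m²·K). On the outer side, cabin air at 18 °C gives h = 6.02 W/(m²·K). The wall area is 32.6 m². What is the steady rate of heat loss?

Q ≈ 1390 W

Treating each layer as a thermal resistance in series:
R_inner film = 1/(h_i·A) = 1/(5.76×32.6) = 0.005325 K/W
R_cast iron = L/(kA) = 0.0011/(57×32.6) = 5.92×10^-7 K/W
R_ceramic-fibre blanket = L/(kA) = 0.125/(0.0673×32.6) = 0.05697 K/W
R_outer film = 1/(h_o·A) = 1/(6.02×32.6) = 0.005095 K/W
R_total = 0.0674 K/W
Q = ΔT / R_total = 94 / 0.0674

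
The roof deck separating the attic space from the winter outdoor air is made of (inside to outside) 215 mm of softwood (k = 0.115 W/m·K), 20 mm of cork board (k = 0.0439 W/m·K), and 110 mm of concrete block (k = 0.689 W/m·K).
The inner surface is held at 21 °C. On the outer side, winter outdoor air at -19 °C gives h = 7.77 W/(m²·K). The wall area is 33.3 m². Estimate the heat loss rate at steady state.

Series thermal resistances:
R_softwood = L/(kA) = 0.215/(0.115×33.3) = 0.05614 K/W
R_cork board = L/(kA) = 0.02/(0.0439×33.3) = 0.01368 K/W
R_concrete block = L/(kA) = 0.11/(0.689×33.3) = 0.004794 K/W
R_outer film = 1/(h_o·A) = 1/(7.77×33.3) = 0.003865 K/W
R_total = 0.07848 K/W
Q = ΔT / R_total = 40 / 0.07848

Q ≈ 510 W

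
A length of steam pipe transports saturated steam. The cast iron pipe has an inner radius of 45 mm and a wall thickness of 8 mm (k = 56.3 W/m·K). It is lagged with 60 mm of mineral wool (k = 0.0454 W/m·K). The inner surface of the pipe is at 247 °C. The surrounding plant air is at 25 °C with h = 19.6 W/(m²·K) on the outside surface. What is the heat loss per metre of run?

q′ ≈ 81.4 W/m

Per-layer cylindrical resistances, series-summed:
R_cast iron pipe wall = ln(53/45)/(2π×56.3×1) = 4.626×10^-4 K/W
R_mineral wool = ln(113/53)/(2π×0.0454×1) = 2.654 K/W
R_outer film = 1/(h_o·2πr_oL) = 1/(19.6×2π×0.113×1) = 0.07186 K/W
R_total = 2.726 K/W
Q = ΔT/R_total = 222/2.726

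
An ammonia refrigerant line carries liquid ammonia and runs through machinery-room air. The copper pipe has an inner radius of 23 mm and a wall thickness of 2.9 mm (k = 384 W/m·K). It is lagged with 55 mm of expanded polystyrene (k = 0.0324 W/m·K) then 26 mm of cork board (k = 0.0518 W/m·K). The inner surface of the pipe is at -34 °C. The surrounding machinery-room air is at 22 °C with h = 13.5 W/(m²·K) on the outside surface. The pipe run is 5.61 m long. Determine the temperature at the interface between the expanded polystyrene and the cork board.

T ≈ 13.8 °C

For a radial system each layer contributes R = ln(r_out/r_in)/(2πkL); films add R = 1/(hA).
R_copper pipe wall = ln(25.9/23)/(2π×384×5.61) = 8.773×10^-6 K/W
R_expanded polystyrene = ln(80.9/25.9)/(2π×0.0324×5.61) = 0.9973 K/W
R_cork board = ln(106.9/80.9)/(2π×0.0518×5.61) = 0.1526 K/W
R_outer film = 1/(h_o·2πr_oL) = 1/(13.5×2π×0.1069×5.61) = 0.01966 K/W
R_total = 1.17 K/W
Q = ΔT/R_total = 56/1.17
Q = 47.9 W
T_interface = T_inner + Q·ΣR(inner→interface) = -34 + 47.9×0.9973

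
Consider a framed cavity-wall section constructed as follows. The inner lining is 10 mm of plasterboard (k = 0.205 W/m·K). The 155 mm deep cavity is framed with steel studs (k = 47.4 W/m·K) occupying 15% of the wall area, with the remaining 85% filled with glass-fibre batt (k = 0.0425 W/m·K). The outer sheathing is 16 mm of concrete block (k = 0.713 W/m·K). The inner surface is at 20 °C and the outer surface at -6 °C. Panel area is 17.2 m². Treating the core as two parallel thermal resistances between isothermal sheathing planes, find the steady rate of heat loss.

Q ≈ 4810 W

Sheathing layers in series; stud and cavity paths in parallel between them.
R_inner = 0.01/(0.205×17.2) = 0.002836 K/W
R_stud  = 0.155/(47.4×0.15×17.2) = 0.001267 K/W
R_cav   = 0.155/(0.0425×0.85×17.2) = 0.2495 K/W
1/R_core = 1/R_stud + 1/R_cav → R_core = 0.001261 K/W
R_outer = 0.016/(0.713×17.2) = 0.001305 K/W
R_total = 0.005402 K/W
Q = ΔT/R_total = 26/0.005402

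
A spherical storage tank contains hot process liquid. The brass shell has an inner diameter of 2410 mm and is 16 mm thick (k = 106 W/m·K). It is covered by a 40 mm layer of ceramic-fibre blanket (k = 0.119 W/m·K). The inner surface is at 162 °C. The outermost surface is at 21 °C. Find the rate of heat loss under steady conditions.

Radial (spherical) resistances in series:
R_brass shell = (1/1.205 − 1/1.221)/(4π×106) = 8.164×10^-6 K/W
R_ceramic-fibre blanket = (1/1.221 − 1/1.261)/(4π×0.119) = 0.01737 K/W
R_total = 0.01738 K/W
Q = ΔT/R_total = 141/0.01738

Q ≈ 8110 W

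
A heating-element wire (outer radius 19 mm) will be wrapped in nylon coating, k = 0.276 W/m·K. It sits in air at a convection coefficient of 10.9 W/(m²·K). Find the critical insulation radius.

r_cr ≈ 25.3 mm

For a cylinder r_cr = k/h = 0.276/10.9
r_cr = 25.3 mm; since the bare radius (19 mm) is below r_cr, adding a thin layer of insulation will *increase* heat loss.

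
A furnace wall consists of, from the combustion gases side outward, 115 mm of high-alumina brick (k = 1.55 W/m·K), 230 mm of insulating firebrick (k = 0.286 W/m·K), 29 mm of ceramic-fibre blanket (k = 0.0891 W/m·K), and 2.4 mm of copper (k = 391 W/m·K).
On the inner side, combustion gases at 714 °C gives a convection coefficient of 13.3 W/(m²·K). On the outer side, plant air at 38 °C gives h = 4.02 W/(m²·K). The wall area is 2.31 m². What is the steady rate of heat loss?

Series thermal resistances:
R_inner film = 1/(h_i·A) = 1/(13.3×2.31) = 0.03255 K/W
R_high-alumina brick = L/(kA) = 0.115/(1.55×2.31) = 0.03212 K/W
R_insulating firebrick = L/(kA) = 0.23/(0.286×2.31) = 0.3481 K/W
R_ceramic-fibre blanket = L/(kA) = 0.029/(0.0891×2.31) = 0.1409 K/W
R_copper = L/(kA) = 0.0024/(391×2.31) = 2.657×10^-6 K/W
R_outer film = 1/(h_o·A) = 1/(4.02×2.31) = 0.1077 K/W
R_total = 0.6614 K/W
Q = ΔT / R_total = 676 / 0.6614

Q ≈ 1020 W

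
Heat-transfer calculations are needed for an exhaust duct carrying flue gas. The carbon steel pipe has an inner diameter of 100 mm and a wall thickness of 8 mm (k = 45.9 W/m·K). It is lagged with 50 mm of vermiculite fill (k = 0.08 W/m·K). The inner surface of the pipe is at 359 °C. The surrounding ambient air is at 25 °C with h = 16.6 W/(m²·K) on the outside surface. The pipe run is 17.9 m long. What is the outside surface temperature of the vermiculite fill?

Cylindrical conduction, so R = ln(r₂/r₁)/(2πkL) per layer, in series:
R_carbon steel pipe wall = ln(58/50)/(2π×45.9×17.9) = 2.875×10^-5 K/W
R_vermiculite fill = ln(108/58)/(2π×0.08×17.9) = 0.0691 K/W
R_outer film = 1/(h_o·2πr_oL) = 1/(16.6×2π×0.108×17.9) = 0.004959 K/W
R_total = 0.07408 K/W
Q = ΔT/R_total = 334/0.07408
Q = 4510 W
T_interface = T_inner − Q·ΣR(inner→interface) = 359 − 4510×0.06912

T ≈ 47.4 °C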